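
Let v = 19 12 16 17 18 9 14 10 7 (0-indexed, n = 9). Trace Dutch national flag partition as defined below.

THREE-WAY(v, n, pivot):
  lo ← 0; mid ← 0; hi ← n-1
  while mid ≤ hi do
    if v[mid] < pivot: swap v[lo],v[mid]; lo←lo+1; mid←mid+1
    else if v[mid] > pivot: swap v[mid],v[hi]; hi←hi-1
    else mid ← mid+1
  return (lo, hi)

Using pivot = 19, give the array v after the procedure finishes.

12 16 17 18 9 14 10 7 19

pivot = 19; lo=0, mid=0, hi=8
v[mid]=19=19: mid=1
v[mid]=12<19: swap v[0],v[1]; lo=1,mid=2 → 12 19 16 17 18 9 14 10 7
v[mid]=16<19: swap v[1],v[2]; lo=2,mid=3 → 12 16 19 17 18 9 14 10 7
v[mid]=17<19: swap v[2],v[3]; lo=3,mid=4 → 12 16 17 19 18 9 14 10 7
v[mid]=18<19: swap v[3],v[4]; lo=4,mid=5 → 12 16 17 18 19 9 14 10 7
v[mid]=9<19: swap v[4],v[5]; lo=5,mid=6 → 12 16 17 18 9 19 14 10 7
v[mid]=14<19: swap v[5],v[6]; lo=6,mid=7 → 12 16 17 18 9 14 19 10 7
v[mid]=10<19: swap v[6],v[7]; lo=7,mid=8 → 12 16 17 18 9 14 10 19 7
v[mid]=7<19: swap v[7],v[8]; lo=8,mid=9 → 12 16 17 18 9 14 10 7 19
end: lo=8, hi=8; v = 12 16 17 18 9 14 10 7 19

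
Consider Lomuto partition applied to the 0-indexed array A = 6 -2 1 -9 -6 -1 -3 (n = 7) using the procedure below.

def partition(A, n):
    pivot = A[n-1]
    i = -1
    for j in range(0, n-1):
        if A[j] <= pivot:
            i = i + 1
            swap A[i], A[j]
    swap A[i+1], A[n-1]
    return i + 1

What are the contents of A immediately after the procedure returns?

-9 -6 -3 6 -2 -1 1

pivot=-3, i=-1
j=0: 6>-3, skip
j=1: -2>-3, skip
j=2: 1>-3, skip
j=3: -9≤-3, i=0, swap(0,3) ⇒ -9 -2 1 6 -6 -1 -3
j=4: -6≤-3, i=1, swap(1,4) ⇒ -9 -6 1 6 -2 -1 -3
j=5: -1>-3, skip
swap(2,6) ⇒ -9 -6 -3 6 -2 -1 1; return 2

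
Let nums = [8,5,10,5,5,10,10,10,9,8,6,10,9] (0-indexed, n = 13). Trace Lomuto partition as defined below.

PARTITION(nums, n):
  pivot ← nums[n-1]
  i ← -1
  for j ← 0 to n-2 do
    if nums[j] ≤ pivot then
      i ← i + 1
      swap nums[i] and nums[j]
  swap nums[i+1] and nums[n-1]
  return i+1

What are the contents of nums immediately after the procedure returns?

pivot = nums[12] = 9; i = -1
j=0: nums[0]=8 ≤ 9 → i=0, swap nums[0],nums[0] (no change) → [8,5,10,5,5,10,10,10,9,8,6,10,9]
j=1: nums[1]=5 ≤ 9 → i=1, swap nums[1],nums[1] (no change) → [8,5,10,5,5,10,10,10,9,8,6,10,9]
j=2: nums[2]=10 > 9 → no swap
j=3: nums[3]=5 ≤ 9 → i=2, swap nums[2],nums[3] → [8,5,5,10,5,10,10,10,9,8,6,10,9]
j=4: nums[4]=5 ≤ 9 → i=3, swap nums[3],nums[4] → [8,5,5,5,10,10,10,10,9,8,6,10,9]
j=5: nums[5]=10 > 9 → no swap
j=6: nums[6]=10 > 9 → no swap
j=7: nums[7]=10 > 9 → no swap
j=8: nums[8]=9 ≤ 9 → i=4, swap nums[4],nums[8] → [8,5,5,5,9,10,10,10,10,8,6,10,9]
j=9: nums[9]=8 ≤ 9 → i=5, swap nums[5],nums[9] → [8,5,5,5,9,8,10,10,10,10,6,10,9]
j=10: nums[10]=6 ≤ 9 → i=6, swap nums[6],nums[10] → [8,5,5,5,9,8,6,10,10,10,10,10,9]
j=11: nums[11]=10 > 9 → no swap
final swap nums[7],nums[12] → [8,5,5,5,9,8,6,9,10,10,10,10,10]; return 7

[8,5,5,5,9,8,6,9,10,10,10,10,10]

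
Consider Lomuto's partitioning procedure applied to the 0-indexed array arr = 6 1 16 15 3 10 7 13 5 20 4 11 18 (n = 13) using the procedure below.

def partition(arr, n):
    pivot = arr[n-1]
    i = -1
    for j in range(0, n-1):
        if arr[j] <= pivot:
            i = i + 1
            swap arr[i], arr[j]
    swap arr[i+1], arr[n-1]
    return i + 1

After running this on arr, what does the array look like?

6 1 16 15 3 10 7 13 5 4 11 18 20

pivot = arr[12] = 18; i = -1
j=0: arr[0]=6 ≤ 18 → i=0, swap arr[0],arr[0] (no change) → 6 1 16 15 3 10 7 13 5 20 4 11 18
j=1: arr[1]=1 ≤ 18 → i=1, swap arr[1],arr[1] (no change) → 6 1 16 15 3 10 7 13 5 20 4 11 18
j=2: arr[2]=16 ≤ 18 → i=2, swap arr[2],arr[2] (no change) → 6 1 16 15 3 10 7 13 5 20 4 11 18
j=3: arr[3]=15 ≤ 18 → i=3, swap arr[3],arr[3] (no change) → 6 1 16 15 3 10 7 13 5 20 4 11 18
j=4: arr[4]=3 ≤ 18 → i=4, swap arr[4],arr[4] (no change) → 6 1 16 15 3 10 7 13 5 20 4 11 18
j=5: arr[5]=10 ≤ 18 → i=5, swap arr[5],arr[5] (no change) → 6 1 16 15 3 10 7 13 5 20 4 11 18
j=6: arr[6]=7 ≤ 18 → i=6, swap arr[6],arr[6] (no change) → 6 1 16 15 3 10 7 13 5 20 4 11 18
j=7: arr[7]=13 ≤ 18 → i=7, swap arr[7],arr[7] (no change) → 6 1 16 15 3 10 7 13 5 20 4 11 18
j=8: arr[8]=5 ≤ 18 → i=8, swap arr[8],arr[8] (no change) → 6 1 16 15 3 10 7 13 5 20 4 11 18
j=9: arr[9]=20 > 18 → no swap
j=10: arr[10]=4 ≤ 18 → i=9, swap arr[9],arr[10] → 6 1 16 15 3 10 7 13 5 4 20 11 18
j=11: arr[11]=11 ≤ 18 → i=10, swap arr[10],arr[11] → 6 1 16 15 3 10 7 13 5 4 11 20 18
final swap arr[11],arr[12] → 6 1 16 15 3 10 7 13 5 4 11 18 20; return 11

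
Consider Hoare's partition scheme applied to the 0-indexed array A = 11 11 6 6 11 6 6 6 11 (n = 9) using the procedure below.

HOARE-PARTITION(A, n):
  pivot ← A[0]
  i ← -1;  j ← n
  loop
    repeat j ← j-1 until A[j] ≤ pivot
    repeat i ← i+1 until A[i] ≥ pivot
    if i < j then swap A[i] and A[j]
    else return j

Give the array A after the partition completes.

pivot = A[0] = 11; i = -1, j = 9
j→8 (A[8]=11≤11), i→0 (A[0]=11≥11); i<j, swap → 11 11 6 6 11 6 6 6 11
j→7 (A[7]=6≤11), i→1 (A[1]=11≥11); i<j, swap → 11 6 6 6 11 6 6 11 11
j→6 (A[6]=6≤11), i→4 (A[4]=11≥11); i<j, swap → 11 6 6 6 6 6 11 11 11
j→5, i→6; i≥j, return j=5. A = 11 6 6 6 6 6 11 11 11

11 6 6 6 6 6 11 11 11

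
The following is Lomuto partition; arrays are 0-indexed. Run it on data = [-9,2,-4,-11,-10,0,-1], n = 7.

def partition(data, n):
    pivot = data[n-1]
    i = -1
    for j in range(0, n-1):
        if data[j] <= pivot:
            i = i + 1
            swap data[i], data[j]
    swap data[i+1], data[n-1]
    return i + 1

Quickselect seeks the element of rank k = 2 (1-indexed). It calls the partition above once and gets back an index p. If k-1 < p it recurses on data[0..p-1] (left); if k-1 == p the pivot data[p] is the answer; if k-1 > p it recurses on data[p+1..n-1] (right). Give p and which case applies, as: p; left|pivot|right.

4; left

pivot = data[6] = -1; i = -1
j=0: data[0]=-9 ≤ -1 → i=0, swap data[0],data[0] (no change) → [-9,2,-4,-11,-10,0,-1]
j=1: data[1]=2 > -1 → no swap
j=2: data[2]=-4 ≤ -1 → i=1, swap data[1],data[2] → [-9,-4,2,-11,-10,0,-1]
j=3: data[3]=-11 ≤ -1 → i=2, swap data[2],data[3] → [-9,-4,-11,2,-10,0,-1]
j=4: data[4]=-10 ≤ -1 → i=3, swap data[3],data[4] → [-9,-4,-11,-10,2,0,-1]
j=5: data[5]=0 > -1 → no swap
final swap data[4],data[6] → [-9,-4,-11,-10,-1,0,2]; return 4
p = 4; k-1 = 1 < 4 ⇒ left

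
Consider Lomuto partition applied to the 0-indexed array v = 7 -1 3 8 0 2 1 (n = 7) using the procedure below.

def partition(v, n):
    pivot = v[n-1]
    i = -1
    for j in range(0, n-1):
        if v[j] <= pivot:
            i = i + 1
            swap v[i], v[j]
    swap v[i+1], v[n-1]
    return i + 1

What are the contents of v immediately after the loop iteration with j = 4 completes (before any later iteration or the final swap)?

pivot=1, i=-1
j=0: 7>1, skip
j=1: -1≤1, i=0, swap(0,1) ⇒ -1 7 3 8 0 2 1
j=2: 3>1, skip
j=3: 8>1, skip
j=4: 0≤1, i=1, swap(1,4) ⇒ -1 0 3 8 7 2 1
(after j=4) v = -1 0 3 8 7 2 1

-1 0 3 8 7 2 1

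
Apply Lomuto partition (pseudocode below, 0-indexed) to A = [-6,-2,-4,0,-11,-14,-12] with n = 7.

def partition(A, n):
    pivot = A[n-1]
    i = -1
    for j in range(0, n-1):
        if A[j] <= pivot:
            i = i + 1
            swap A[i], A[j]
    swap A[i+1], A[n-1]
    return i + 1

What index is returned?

1

pivot = A[6] = -12; i = -1
j=0: A[0]=-6 > -12 → no swap
j=1: A[1]=-2 > -12 → no swap
j=2: A[2]=-4 > -12 → no swap
j=3: A[3]=0 > -12 → no swap
j=4: A[4]=-11 > -12 → no swap
j=5: A[5]=-14 ≤ -12 → i=0, swap A[0],A[5] → [-14,-2,-4,0,-11,-6,-12]
final swap A[1],A[6] → [-14,-12,-4,0,-11,-6,-2]; return 1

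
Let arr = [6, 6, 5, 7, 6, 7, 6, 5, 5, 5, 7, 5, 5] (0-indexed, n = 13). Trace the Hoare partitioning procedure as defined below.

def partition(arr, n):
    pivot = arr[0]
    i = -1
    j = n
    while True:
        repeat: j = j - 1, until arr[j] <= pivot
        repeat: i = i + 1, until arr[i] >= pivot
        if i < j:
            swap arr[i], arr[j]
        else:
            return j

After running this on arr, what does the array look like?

pivot=6
j stops at 12 (5), i stops at 0 (6); swap ⇒ [5, 6, 5, 7, 6, 7, 6, 5, 5, 5, 7, 5, 6]
j stops at 11 (5), i stops at 1 (6); swap ⇒ [5, 5, 5, 7, 6, 7, 6, 5, 5, 5, 7, 6, 6]
j stops at 9 (5), i stops at 3 (7); swap ⇒ [5, 5, 5, 5, 6, 7, 6, 5, 5, 7, 7, 6, 6]
j stops at 8 (5), i stops at 4 (6); swap ⇒ [5, 5, 5, 5, 5, 7, 6, 5, 6, 7, 7, 6, 6]
j stops at 7 (5), i stops at 5 (7); swap ⇒ [5, 5, 5, 5, 5, 5, 6, 7, 6, 7, 7, 6, 6]
j stops at 6, i stops at 6; i≥j ⇒ return 6. arr=[5, 5, 5, 5, 5, 5, 6, 7, 6, 7, 7, 6, 6]

[5, 5, 5, 5, 5, 5, 6, 7, 6, 7, 7, 6, 6]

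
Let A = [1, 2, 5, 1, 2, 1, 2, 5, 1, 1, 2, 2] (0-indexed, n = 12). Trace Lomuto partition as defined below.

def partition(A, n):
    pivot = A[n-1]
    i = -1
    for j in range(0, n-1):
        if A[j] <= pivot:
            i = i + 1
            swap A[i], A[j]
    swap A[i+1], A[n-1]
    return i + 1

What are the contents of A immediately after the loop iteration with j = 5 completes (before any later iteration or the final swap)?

[1, 2, 1, 2, 1, 5, 2, 5, 1, 1, 2, 2]

pivot = A[11] = 2; i = -1
j=0: A[0]=1 ≤ 2 → i=0, swap A[0],A[0] (no change) → [1, 2, 5, 1, 2, 1, 2, 5, 1, 1, 2, 2]
j=1: A[1]=2 ≤ 2 → i=1, swap A[1],A[1] (no change) → [1, 2, 5, 1, 2, 1, 2, 5, 1, 1, 2, 2]
j=2: A[2]=5 > 2 → no swap
j=3: A[3]=1 ≤ 2 → i=2, swap A[2],A[3] → [1, 2, 1, 5, 2, 1, 2, 5, 1, 1, 2, 2]
j=4: A[4]=2 ≤ 2 → i=3, swap A[3],A[4] → [1, 2, 1, 2, 5, 1, 2, 5, 1, 1, 2, 2]
j=5: A[5]=1 ≤ 2 → i=4, swap A[4],A[5] → [1, 2, 1, 2, 1, 5, 2, 5, 1, 1, 2, 2]
(after j=5) A = [1, 2, 1, 2, 1, 5, 2, 5, 1, 1, 2, 2]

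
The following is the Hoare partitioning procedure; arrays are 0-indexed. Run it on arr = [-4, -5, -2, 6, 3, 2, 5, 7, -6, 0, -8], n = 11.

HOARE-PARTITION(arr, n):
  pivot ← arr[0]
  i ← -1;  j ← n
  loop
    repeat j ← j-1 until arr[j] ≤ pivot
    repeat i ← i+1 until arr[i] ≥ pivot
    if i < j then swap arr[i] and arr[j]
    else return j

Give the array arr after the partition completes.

[-8, -5, -6, 6, 3, 2, 5, 7, -2, 0, -4]

pivot = arr[0] = -4; i = -1, j = 11
j→10 (arr[10]=-8≤-4), i→0 (arr[0]=-4≥-4); i<j, swap → [-8, -5, -2, 6, 3, 2, 5, 7, -6, 0, -4]
j→8 (arr[8]=-6≤-4), i→2 (arr[2]=-2≥-4); i<j, swap → [-8, -5, -6, 6, 3, 2, 5, 7, -2, 0, -4]
j→2, i→3; i≥j, return j=2. arr = [-8, -5, -6, 6, 3, 2, 5, 7, -2, 0, -4]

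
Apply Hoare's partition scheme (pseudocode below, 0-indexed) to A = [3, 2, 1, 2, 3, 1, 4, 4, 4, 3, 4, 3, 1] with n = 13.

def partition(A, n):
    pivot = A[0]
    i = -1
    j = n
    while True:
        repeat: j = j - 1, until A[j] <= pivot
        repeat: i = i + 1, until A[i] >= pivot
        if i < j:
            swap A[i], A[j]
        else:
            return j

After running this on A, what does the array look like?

[1, 2, 1, 2, 3, 1, 3, 4, 4, 4, 4, 3, 3]

pivot = A[0] = 3; i = -1, j = 13
j→12 (A[12]=1≤3), i→0 (A[0]=3≥3); i<j, swap → [1, 2, 1, 2, 3, 1, 4, 4, 4, 3, 4, 3, 3]
j→11 (A[11]=3≤3), i→4 (A[4]=3≥3); i<j, swap → [1, 2, 1, 2, 3, 1, 4, 4, 4, 3, 4, 3, 3]
j→9 (A[9]=3≤3), i→6 (A[6]=4≥3); i<j, swap → [1, 2, 1, 2, 3, 1, 3, 4, 4, 4, 4, 3, 3]
j→6, i→7; i≥j, return j=6. A = [1, 2, 1, 2, 3, 1, 3, 4, 4, 4, 4, 3, 3]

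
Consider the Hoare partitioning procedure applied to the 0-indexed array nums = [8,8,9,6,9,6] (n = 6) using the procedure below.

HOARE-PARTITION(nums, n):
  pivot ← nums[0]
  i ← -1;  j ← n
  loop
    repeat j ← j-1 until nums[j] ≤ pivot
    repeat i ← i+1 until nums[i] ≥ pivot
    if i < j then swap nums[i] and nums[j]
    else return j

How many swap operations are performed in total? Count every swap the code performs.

pivot=8
j stops at 5 (6), i stops at 0 (8); swap ⇒ [6,8,9,6,9,8]
j stops at 3 (6), i stops at 1 (8); swap ⇒ [6,6,9,8,9,8]
j stops at 1, i stops at 2; i≥j ⇒ return 1. nums=[6,6,9,8,9,8]

2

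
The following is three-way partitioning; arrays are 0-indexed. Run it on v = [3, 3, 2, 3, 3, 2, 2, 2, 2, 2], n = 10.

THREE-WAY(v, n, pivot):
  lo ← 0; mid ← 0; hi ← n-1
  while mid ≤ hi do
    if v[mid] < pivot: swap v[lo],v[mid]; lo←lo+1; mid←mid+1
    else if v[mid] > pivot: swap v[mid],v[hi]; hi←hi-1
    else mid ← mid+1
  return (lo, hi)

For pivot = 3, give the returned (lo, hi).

(6, 9)

lo=0 mid=0 hi=9
3=3: mid=1
3=3: mid=2
2<3: swap(0,2), lo=1 mid=3 ⇒ [2, 3, 3, 3, 3, 2, 2, 2, 2, 2]
3=3: mid=4
3=3: mid=5
2<3: swap(1,5), lo=2 mid=6 ⇒ [2, 2, 3, 3, 3, 3, 2, 2, 2, 2]
2<3: swap(2,6), lo=3 mid=7 ⇒ [2, 2, 2, 3, 3, 3, 3, 2, 2, 2]
2<3: swap(3,7), lo=4 mid=8 ⇒ [2, 2, 2, 2, 3, 3, 3, 3, 2, 2]
2<3: swap(4,8), lo=5 mid=9 ⇒ [2, 2, 2, 2, 2, 3, 3, 3, 3, 2]
2<3: swap(5,9), lo=6 mid=10 ⇒ [2, 2, 2, 2, 2, 2, 3, 3, 3, 3]
done. lo=6 hi=9; v=[2, 2, 2, 2, 2, 2, 3, 3, 3, 3]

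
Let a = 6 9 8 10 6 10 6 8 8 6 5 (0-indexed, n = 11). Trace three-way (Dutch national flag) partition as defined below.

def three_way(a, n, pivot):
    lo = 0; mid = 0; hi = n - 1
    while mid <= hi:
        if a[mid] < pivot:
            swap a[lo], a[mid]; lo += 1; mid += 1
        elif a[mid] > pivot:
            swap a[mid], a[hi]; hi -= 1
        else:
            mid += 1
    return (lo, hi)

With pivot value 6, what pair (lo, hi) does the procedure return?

pivot = 6; lo=0, mid=0, hi=10
a[mid]=6=6: mid=1
a[mid]=9>6: swap a[1],a[10]; hi=9 → 6 5 8 10 6 10 6 8 8 6 9
a[mid]=5<6: swap a[0],a[1]; lo=1,mid=2 → 5 6 8 10 6 10 6 8 8 6 9
a[mid]=8>6: swap a[2],a[9]; hi=8 → 5 6 6 10 6 10 6 8 8 8 9
a[mid]=6=6: mid=3
a[mid]=10>6: swap a[3],a[8]; hi=7 → 5 6 6 8 6 10 6 8 10 8 9
a[mid]=8>6: swap a[3],a[7]; hi=6 → 5 6 6 8 6 10 6 8 10 8 9
a[mid]=8>6: swap a[3],a[6]; hi=5 → 5 6 6 6 6 10 8 8 10 8 9
a[mid]=6=6: mid=4
a[mid]=6=6: mid=5
a[mid]=10>6: swap a[5],a[5]; hi=4 → 5 6 6 6 6 10 8 8 10 8 9
end: lo=1, hi=4; a = 5 6 6 6 6 10 8 8 10 8 9

(1, 4)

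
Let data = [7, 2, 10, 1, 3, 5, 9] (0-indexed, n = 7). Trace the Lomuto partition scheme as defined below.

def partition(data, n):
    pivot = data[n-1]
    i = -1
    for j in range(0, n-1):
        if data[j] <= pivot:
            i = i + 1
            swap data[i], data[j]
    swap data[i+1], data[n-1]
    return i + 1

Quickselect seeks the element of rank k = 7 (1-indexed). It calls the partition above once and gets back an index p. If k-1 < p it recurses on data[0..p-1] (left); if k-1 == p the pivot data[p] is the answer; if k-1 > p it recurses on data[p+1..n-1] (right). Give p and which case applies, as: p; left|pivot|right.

5; right

pivot = data[6] = 9; i = -1
j=0: data[0]=7 ≤ 9 → i=0, swap data[0],data[0] (no change) → [7, 2, 10, 1, 3, 5, 9]
j=1: data[1]=2 ≤ 9 → i=1, swap data[1],data[1] (no change) → [7, 2, 10, 1, 3, 5, 9]
j=2: data[2]=10 > 9 → no swap
j=3: data[3]=1 ≤ 9 → i=2, swap data[2],data[3] → [7, 2, 1, 10, 3, 5, 9]
j=4: data[4]=3 ≤ 9 → i=3, swap data[3],data[4] → [7, 2, 1, 3, 10, 5, 9]
j=5: data[5]=5 ≤ 9 → i=4, swap data[4],data[5] → [7, 2, 1, 3, 5, 10, 9]
final swap data[5],data[6] → [7, 2, 1, 3, 5, 9, 10]; return 5
p = 5; k-1 = 6 > 5 ⇒ right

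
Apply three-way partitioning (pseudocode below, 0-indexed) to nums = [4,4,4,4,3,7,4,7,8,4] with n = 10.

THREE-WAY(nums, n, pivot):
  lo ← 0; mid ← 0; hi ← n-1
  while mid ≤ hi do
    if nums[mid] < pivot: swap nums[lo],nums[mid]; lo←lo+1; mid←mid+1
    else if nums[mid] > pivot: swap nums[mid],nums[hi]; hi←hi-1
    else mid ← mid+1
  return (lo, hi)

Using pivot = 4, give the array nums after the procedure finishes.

pivot = 4; lo=0, mid=0, hi=9
nums[mid]=4=4: mid=1
nums[mid]=4=4: mid=2
nums[mid]=4=4: mid=3
nums[mid]=4=4: mid=4
nums[mid]=3<4: swap nums[0],nums[4]; lo=1,mid=5 → [3,4,4,4,4,7,4,7,8,4]
nums[mid]=7>4: swap nums[5],nums[9]; hi=8 → [3,4,4,4,4,4,4,7,8,7]
nums[mid]=4=4: mid=6
nums[mid]=4=4: mid=7
nums[mid]=7>4: swap nums[7],nums[8]; hi=7 → [3,4,4,4,4,4,4,8,7,7]
nums[mid]=8>4: swap nums[7],nums[7]; hi=6 → [3,4,4,4,4,4,4,8,7,7]
end: lo=1, hi=6; nums = [3,4,4,4,4,4,4,8,7,7]

[3,4,4,4,4,4,4,8,7,7]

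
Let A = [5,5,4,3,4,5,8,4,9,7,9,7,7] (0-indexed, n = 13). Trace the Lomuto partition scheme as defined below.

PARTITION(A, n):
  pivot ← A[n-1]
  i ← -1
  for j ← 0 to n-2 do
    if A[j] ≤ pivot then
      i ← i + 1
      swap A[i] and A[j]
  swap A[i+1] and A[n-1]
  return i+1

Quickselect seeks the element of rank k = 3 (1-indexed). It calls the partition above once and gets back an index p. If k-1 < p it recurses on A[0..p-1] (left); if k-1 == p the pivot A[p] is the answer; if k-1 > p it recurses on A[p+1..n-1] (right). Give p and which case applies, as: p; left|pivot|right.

pivot = A[12] = 7; i = -1
j=0: A[0]=5 ≤ 7 → i=0, swap A[0],A[0] (no change) → [5,5,4,3,4,5,8,4,9,7,9,7,7]
j=1: A[1]=5 ≤ 7 → i=1, swap A[1],A[1] (no change) → [5,5,4,3,4,5,8,4,9,7,9,7,7]
j=2: A[2]=4 ≤ 7 → i=2, swap A[2],A[2] (no change) → [5,5,4,3,4,5,8,4,9,7,9,7,7]
j=3: A[3]=3 ≤ 7 → i=3, swap A[3],A[3] (no change) → [5,5,4,3,4,5,8,4,9,7,9,7,7]
j=4: A[4]=4 ≤ 7 → i=4, swap A[4],A[4] (no change) → [5,5,4,3,4,5,8,4,9,7,9,7,7]
j=5: A[5]=5 ≤ 7 → i=5, swap A[5],A[5] (no change) → [5,5,4,3,4,5,8,4,9,7,9,7,7]
j=6: A[6]=8 > 7 → no swap
j=7: A[7]=4 ≤ 7 → i=6, swap A[6],A[7] → [5,5,4,3,4,5,4,8,9,7,9,7,7]
j=8: A[8]=9 > 7 → no swap
j=9: A[9]=7 ≤ 7 → i=7, swap A[7],A[9] → [5,5,4,3,4,5,4,7,9,8,9,7,7]
j=10: A[10]=9 > 7 → no swap
j=11: A[11]=7 ≤ 7 → i=8, swap A[8],A[11] → [5,5,4,3,4,5,4,7,7,8,9,9,7]
final swap A[9],A[12] → [5,5,4,3,4,5,4,7,7,7,9,9,8]; return 9
p = 9; k-1 = 2 < 9 ⇒ left

9; left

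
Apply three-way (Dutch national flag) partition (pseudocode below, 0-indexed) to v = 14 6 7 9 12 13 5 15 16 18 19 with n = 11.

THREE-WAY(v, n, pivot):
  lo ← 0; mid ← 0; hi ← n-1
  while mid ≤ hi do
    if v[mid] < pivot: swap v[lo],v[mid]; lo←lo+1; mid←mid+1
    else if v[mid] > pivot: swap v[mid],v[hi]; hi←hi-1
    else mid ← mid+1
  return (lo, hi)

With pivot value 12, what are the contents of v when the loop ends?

5 6 7 9 12 13 15 16 18 19 14

lo=0 mid=0 hi=10
14>12: swap(0,10), hi=9 ⇒ 19 6 7 9 12 13 5 15 16 18 14
19>12: swap(0,9), hi=8 ⇒ 18 6 7 9 12 13 5 15 16 19 14
18>12: swap(0,8), hi=7 ⇒ 16 6 7 9 12 13 5 15 18 19 14
16>12: swap(0,7), hi=6 ⇒ 15 6 7 9 12 13 5 16 18 19 14
15>12: swap(0,6), hi=5 ⇒ 5 6 7 9 12 13 15 16 18 19 14
5<12: swap(0,0), lo=1 mid=1 ⇒ 5 6 7 9 12 13 15 16 18 19 14
6<12: swap(1,1), lo=2 mid=2 ⇒ 5 6 7 9 12 13 15 16 18 19 14
7<12: swap(2,2), lo=3 mid=3 ⇒ 5 6 7 9 12 13 15 16 18 19 14
9<12: swap(3,3), lo=4 mid=4 ⇒ 5 6 7 9 12 13 15 16 18 19 14
12=12: mid=5
13>12: swap(5,5), hi=4 ⇒ 5 6 7 9 12 13 15 16 18 19 14
done. lo=4 hi=4; v=5 6 7 9 12 13 15 16 18 19 14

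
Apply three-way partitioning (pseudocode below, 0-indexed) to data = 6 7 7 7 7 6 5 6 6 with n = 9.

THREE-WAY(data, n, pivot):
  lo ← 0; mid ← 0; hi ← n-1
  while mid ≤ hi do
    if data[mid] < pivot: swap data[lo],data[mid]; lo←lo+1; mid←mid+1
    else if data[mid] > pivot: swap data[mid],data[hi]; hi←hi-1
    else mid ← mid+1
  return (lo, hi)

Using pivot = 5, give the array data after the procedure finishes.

lo=0 mid=0 hi=8
6>5: swap(0,8), hi=7 ⇒ 6 7 7 7 7 6 5 6 6
6>5: swap(0,7), hi=6 ⇒ 6 7 7 7 7 6 5 6 6
6>5: swap(0,6), hi=5 ⇒ 5 7 7 7 7 6 6 6 6
5=5: mid=1
7>5: swap(1,5), hi=4 ⇒ 5 6 7 7 7 7 6 6 6
6>5: swap(1,4), hi=3 ⇒ 5 7 7 7 6 7 6 6 6
7>5: swap(1,3), hi=2 ⇒ 5 7 7 7 6 7 6 6 6
7>5: swap(1,2), hi=1 ⇒ 5 7 7 7 6 7 6 6 6
7>5: swap(1,1), hi=0 ⇒ 5 7 7 7 6 7 6 6 6
done. lo=0 hi=0; data=5 7 7 7 6 7 6 6 6

5 7 7 7 6 7 6 6 6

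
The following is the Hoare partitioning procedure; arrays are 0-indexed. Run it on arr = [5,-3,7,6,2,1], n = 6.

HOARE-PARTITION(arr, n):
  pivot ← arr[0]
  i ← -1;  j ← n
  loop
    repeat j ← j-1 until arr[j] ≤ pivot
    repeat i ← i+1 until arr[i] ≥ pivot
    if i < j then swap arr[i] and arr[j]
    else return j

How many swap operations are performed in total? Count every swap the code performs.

pivot=5
j stops at 5 (1), i stops at 0 (5); swap ⇒ [1,-3,7,6,2,5]
j stops at 4 (2), i stops at 2 (7); swap ⇒ [1,-3,2,6,7,5]
j stops at 2, i stops at 3; i≥j ⇒ return 2. arr=[1,-3,2,6,7,5]

2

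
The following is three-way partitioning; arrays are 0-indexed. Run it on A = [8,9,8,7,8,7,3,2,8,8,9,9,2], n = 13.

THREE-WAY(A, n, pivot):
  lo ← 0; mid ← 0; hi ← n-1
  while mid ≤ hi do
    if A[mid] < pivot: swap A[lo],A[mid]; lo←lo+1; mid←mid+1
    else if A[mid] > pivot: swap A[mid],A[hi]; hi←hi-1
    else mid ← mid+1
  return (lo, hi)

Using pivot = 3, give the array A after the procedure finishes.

lo=0 mid=0 hi=12
8>3: swap(0,12), hi=11 ⇒ [2,9,8,7,8,7,3,2,8,8,9,9,8]
2<3: swap(0,0), lo=1 mid=1 ⇒ [2,9,8,7,8,7,3,2,8,8,9,9,8]
9>3: swap(1,11), hi=10 ⇒ [2,9,8,7,8,7,3,2,8,8,9,9,8]
9>3: swap(1,10), hi=9 ⇒ [2,9,8,7,8,7,3,2,8,8,9,9,8]
9>3: swap(1,9), hi=8 ⇒ [2,8,8,7,8,7,3,2,8,9,9,9,8]
8>3: swap(1,8), hi=7 ⇒ [2,8,8,7,8,7,3,2,8,9,9,9,8]
8>3: swap(1,7), hi=6 ⇒ [2,2,8,7,8,7,3,8,8,9,9,9,8]
2<3: swap(1,1), lo=2 mid=2 ⇒ [2,2,8,7,8,7,3,8,8,9,9,9,8]
8>3: swap(2,6), hi=5 ⇒ [2,2,3,7,8,7,8,8,8,9,9,9,8]
3=3: mid=3
7>3: swap(3,5), hi=4 ⇒ [2,2,3,7,8,7,8,8,8,9,9,9,8]
7>3: swap(3,4), hi=3 ⇒ [2,2,3,8,7,7,8,8,8,9,9,9,8]
8>3: swap(3,3), hi=2 ⇒ [2,2,3,8,7,7,8,8,8,9,9,9,8]
done. lo=2 hi=2; A=[2,2,3,8,7,7,8,8,8,9,9,9,8]

[2,2,3,8,7,7,8,8,8,9,9,9,8]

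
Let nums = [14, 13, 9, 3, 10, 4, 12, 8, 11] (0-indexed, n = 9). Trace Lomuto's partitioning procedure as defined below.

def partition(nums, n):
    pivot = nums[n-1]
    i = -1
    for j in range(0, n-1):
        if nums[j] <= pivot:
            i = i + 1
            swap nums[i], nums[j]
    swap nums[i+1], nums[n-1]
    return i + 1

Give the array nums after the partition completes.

[9, 3, 10, 4, 8, 11, 12, 14, 13]

pivot=11, i=-1
j=0: 14>11, skip
j=1: 13>11, skip
j=2: 9≤11, i=0, swap(0,2) ⇒ [9, 13, 14, 3, 10, 4, 12, 8, 11]
j=3: 3≤11, i=1, swap(1,3) ⇒ [9, 3, 14, 13, 10, 4, 12, 8, 11]
j=4: 10≤11, i=2, swap(2,4) ⇒ [9, 3, 10, 13, 14, 4, 12, 8, 11]
j=5: 4≤11, i=3, swap(3,5) ⇒ [9, 3, 10, 4, 14, 13, 12, 8, 11]
j=6: 12>11, skip
j=7: 8≤11, i=4, swap(4,7) ⇒ [9, 3, 10, 4, 8, 13, 12, 14, 11]
swap(5,8) ⇒ [9, 3, 10, 4, 8, 11, 12, 14, 13]; return 5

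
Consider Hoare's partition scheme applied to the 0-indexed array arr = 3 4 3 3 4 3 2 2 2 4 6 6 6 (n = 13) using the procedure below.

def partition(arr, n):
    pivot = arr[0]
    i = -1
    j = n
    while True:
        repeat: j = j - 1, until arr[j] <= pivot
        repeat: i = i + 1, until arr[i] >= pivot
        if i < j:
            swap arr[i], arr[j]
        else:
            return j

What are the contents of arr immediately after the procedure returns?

2 2 2 3 4 3 3 4 3 4 6 6 6

pivot = arr[0] = 3; i = -1, j = 13
j→8 (arr[8]=2≤3), i→0 (arr[0]=3≥3); i<j, swap → 2 4 3 3 4 3 2 2 3 4 6 6 6
j→7 (arr[7]=2≤3), i→1 (arr[1]=4≥3); i<j, swap → 2 2 3 3 4 3 2 4 3 4 6 6 6
j→6 (arr[6]=2≤3), i→2 (arr[2]=3≥3); i<j, swap → 2 2 2 3 4 3 3 4 3 4 6 6 6
j→5 (arr[5]=3≤3), i→3 (arr[3]=3≥3); i<j, swap → 2 2 2 3 4 3 3 4 3 4 6 6 6
j→3, i→4; i≥j, return j=3. arr = 2 2 2 3 4 3 3 4 3 4 6 6 6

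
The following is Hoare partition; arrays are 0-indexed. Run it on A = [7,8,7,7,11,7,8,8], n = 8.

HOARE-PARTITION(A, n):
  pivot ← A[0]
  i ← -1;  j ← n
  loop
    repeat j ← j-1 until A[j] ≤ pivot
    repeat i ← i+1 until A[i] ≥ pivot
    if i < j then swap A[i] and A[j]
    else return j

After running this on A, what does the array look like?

[7,7,7,8,11,7,8,8]

pivot = A[0] = 7; i = -1, j = 8
j→5 (A[5]=7≤7), i→0 (A[0]=7≥7); i<j, swap → [7,8,7,7,11,7,8,8]
j→3 (A[3]=7≤7), i→1 (A[1]=8≥7); i<j, swap → [7,7,7,8,11,7,8,8]
j→2, i→2; i≥j, return j=2. A = [7,7,7,8,11,7,8,8]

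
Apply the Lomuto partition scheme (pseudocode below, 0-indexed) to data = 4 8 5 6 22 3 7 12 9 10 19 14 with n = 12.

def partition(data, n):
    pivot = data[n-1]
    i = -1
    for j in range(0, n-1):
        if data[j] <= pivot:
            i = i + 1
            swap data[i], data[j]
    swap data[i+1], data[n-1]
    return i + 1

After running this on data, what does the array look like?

4 8 5 6 3 7 12 9 10 14 19 22

pivot = data[11] = 14; i = -1
j=0: data[0]=4 ≤ 14 → i=0, swap data[0],data[0] (no change) → 4 8 5 6 22 3 7 12 9 10 19 14
j=1: data[1]=8 ≤ 14 → i=1, swap data[1],data[1] (no change) → 4 8 5 6 22 3 7 12 9 10 19 14
j=2: data[2]=5 ≤ 14 → i=2, swap data[2],data[2] (no change) → 4 8 5 6 22 3 7 12 9 10 19 14
j=3: data[3]=6 ≤ 14 → i=3, swap data[3],data[3] (no change) → 4 8 5 6 22 3 7 12 9 10 19 14
j=4: data[4]=22 > 14 → no swap
j=5: data[5]=3 ≤ 14 → i=4, swap data[4],data[5] → 4 8 5 6 3 22 7 12 9 10 19 14
j=6: data[6]=7 ≤ 14 → i=5, swap data[5],data[6] → 4 8 5 6 3 7 22 12 9 10 19 14
j=7: data[7]=12 ≤ 14 → i=6, swap data[6],data[7] → 4 8 5 6 3 7 12 22 9 10 19 14
j=8: data[8]=9 ≤ 14 → i=7, swap data[7],data[8] → 4 8 5 6 3 7 12 9 22 10 19 14
j=9: data[9]=10 ≤ 14 → i=8, swap data[8],data[9] → 4 8 5 6 3 7 12 9 10 22 19 14
j=10: data[10]=19 > 14 → no swap
final swap data[9],data[11] → 4 8 5 6 3 7 12 9 10 14 19 22; return 9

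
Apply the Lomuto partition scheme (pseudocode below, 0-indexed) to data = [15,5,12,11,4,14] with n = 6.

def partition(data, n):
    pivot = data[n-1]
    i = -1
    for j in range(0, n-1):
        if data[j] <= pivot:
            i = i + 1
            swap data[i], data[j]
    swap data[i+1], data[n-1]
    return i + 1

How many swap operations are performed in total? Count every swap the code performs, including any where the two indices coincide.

pivot=14, i=-1
j=0: 15>14, skip
j=1: 5≤14, i=0, swap(0,1) ⇒ [5,15,12,11,4,14]
j=2: 12≤14, i=1, swap(1,2) ⇒ [5,12,15,11,4,14]
j=3: 11≤14, i=2, swap(2,3) ⇒ [5,12,11,15,4,14]
j=4: 4≤14, i=3, swap(3,4) ⇒ [5,12,11,4,15,14]
swap(4,5) ⇒ [5,12,11,4,14,15]; return 4

5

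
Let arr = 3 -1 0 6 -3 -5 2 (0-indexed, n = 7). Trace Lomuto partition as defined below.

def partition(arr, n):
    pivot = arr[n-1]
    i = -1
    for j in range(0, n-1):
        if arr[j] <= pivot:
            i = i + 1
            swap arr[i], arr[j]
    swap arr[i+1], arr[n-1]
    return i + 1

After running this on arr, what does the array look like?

-1 0 -3 -5 2 6 3

pivot = arr[6] = 2; i = -1
j=0: arr[0]=3 > 2 → no swap
j=1: arr[1]=-1 ≤ 2 → i=0, swap arr[0],arr[1] → -1 3 0 6 -3 -5 2
j=2: arr[2]=0 ≤ 2 → i=1, swap arr[1],arr[2] → -1 0 3 6 -3 -5 2
j=3: arr[3]=6 > 2 → no swap
j=4: arr[4]=-3 ≤ 2 → i=2, swap arr[2],arr[4] → -1 0 -3 6 3 -5 2
j=5: arr[5]=-5 ≤ 2 → i=3, swap arr[3],arr[5] → -1 0 -3 -5 3 6 2
final swap arr[4],arr[6] → -1 0 -3 -5 2 6 3; return 4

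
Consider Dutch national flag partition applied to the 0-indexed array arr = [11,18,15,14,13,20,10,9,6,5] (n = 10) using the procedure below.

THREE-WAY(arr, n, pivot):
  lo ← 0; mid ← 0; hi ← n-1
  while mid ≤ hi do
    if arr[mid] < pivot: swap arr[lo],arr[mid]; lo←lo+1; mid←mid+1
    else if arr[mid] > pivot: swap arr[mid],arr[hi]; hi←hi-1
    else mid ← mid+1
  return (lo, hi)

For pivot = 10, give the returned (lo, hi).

pivot = 10; lo=0, mid=0, hi=9
arr[mid]=11>10: swap arr[0],arr[9]; hi=8 → [5,18,15,14,13,20,10,9,6,11]
arr[mid]=5<10: swap arr[0],arr[0]; lo=1,mid=1 → [5,18,15,14,13,20,10,9,6,11]
arr[mid]=18>10: swap arr[1],arr[8]; hi=7 → [5,6,15,14,13,20,10,9,18,11]
arr[mid]=6<10: swap arr[1],arr[1]; lo=2,mid=2 → [5,6,15,14,13,20,10,9,18,11]
arr[mid]=15>10: swap arr[2],arr[7]; hi=6 → [5,6,9,14,13,20,10,15,18,11]
arr[mid]=9<10: swap arr[2],arr[2]; lo=3,mid=3 → [5,6,9,14,13,20,10,15,18,11]
arr[mid]=14>10: swap arr[3],arr[6]; hi=5 → [5,6,9,10,13,20,14,15,18,11]
arr[mid]=10=10: mid=4
arr[mid]=13>10: swap arr[4],arr[5]; hi=4 → [5,6,9,10,20,13,14,15,18,11]
arr[mid]=20>10: swap arr[4],arr[4]; hi=3 → [5,6,9,10,20,13,14,15,18,11]
end: lo=3, hi=3; arr = [5,6,9,10,20,13,14,15,18,11]

(3, 3)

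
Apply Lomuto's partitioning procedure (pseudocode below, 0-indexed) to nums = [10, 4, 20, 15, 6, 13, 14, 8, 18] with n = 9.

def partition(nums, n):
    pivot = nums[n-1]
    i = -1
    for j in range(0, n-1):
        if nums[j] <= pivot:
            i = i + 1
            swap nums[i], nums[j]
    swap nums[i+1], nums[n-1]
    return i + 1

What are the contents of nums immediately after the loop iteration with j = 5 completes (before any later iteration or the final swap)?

[10, 4, 15, 6, 13, 20, 14, 8, 18]

pivot=18, i=-1
j=0: 10≤18, i=0, swap(0,0) ⇒ [10, 4, 20, 15, 6, 13, 14, 8, 18]
j=1: 4≤18, i=1, swap(1,1) ⇒ [10, 4, 20, 15, 6, 13, 14, 8, 18]
j=2: 20>18, skip
j=3: 15≤18, i=2, swap(2,3) ⇒ [10, 4, 15, 20, 6, 13, 14, 8, 18]
j=4: 6≤18, i=3, swap(3,4) ⇒ [10, 4, 15, 6, 20, 13, 14, 8, 18]
j=5: 13≤18, i=4, swap(4,5) ⇒ [10, 4, 15, 6, 13, 20, 14, 8, 18]
(after j=5) nums = [10, 4, 15, 6, 13, 20, 14, 8, 18]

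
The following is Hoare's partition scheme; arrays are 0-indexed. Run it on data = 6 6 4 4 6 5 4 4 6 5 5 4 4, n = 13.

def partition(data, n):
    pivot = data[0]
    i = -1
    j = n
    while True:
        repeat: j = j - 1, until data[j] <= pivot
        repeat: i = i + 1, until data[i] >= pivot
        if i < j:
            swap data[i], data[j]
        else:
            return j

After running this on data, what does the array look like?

4 4 4 4 5 5 4 4 5 6 6 6 6

pivot = data[0] = 6; i = -1, j = 13
j→12 (data[12]=4≤6), i→0 (data[0]=6≥6); i<j, swap → 4 6 4 4 6 5 4 4 6 5 5 4 6
j→11 (data[11]=4≤6), i→1 (data[1]=6≥6); i<j, swap → 4 4 4 4 6 5 4 4 6 5 5 6 6
j→10 (data[10]=5≤6), i→4 (data[4]=6≥6); i<j, swap → 4 4 4 4 5 5 4 4 6 5 6 6 6
j→9 (data[9]=5≤6), i→8 (data[8]=6≥6); i<j, swap → 4 4 4 4 5 5 4 4 5 6 6 6 6
j→8, i→9; i≥j, return j=8. data = 4 4 4 4 5 5 4 4 5 6 6 6 6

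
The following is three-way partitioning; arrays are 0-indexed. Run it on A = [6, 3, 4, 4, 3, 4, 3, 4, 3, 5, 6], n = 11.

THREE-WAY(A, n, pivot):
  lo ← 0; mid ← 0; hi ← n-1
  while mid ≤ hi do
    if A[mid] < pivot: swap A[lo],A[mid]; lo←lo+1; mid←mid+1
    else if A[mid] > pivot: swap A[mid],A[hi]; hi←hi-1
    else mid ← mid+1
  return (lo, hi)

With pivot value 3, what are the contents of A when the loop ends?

[3, 3, 3, 3, 4, 4, 4, 4, 5, 6, 6]

lo=0 mid=0 hi=10
6>3: swap(0,10), hi=9 ⇒ [6, 3, 4, 4, 3, 4, 3, 4, 3, 5, 6]
6>3: swap(0,9), hi=8 ⇒ [5, 3, 4, 4, 3, 4, 3, 4, 3, 6, 6]
5>3: swap(0,8), hi=7 ⇒ [3, 3, 4, 4, 3, 4, 3, 4, 5, 6, 6]
3=3: mid=1
3=3: mid=2
4>3: swap(2,7), hi=6 ⇒ [3, 3, 4, 4, 3, 4, 3, 4, 5, 6, 6]
4>3: swap(2,6), hi=5 ⇒ [3, 3, 3, 4, 3, 4, 4, 4, 5, 6, 6]
3=3: mid=3
4>3: swap(3,5), hi=4 ⇒ [3, 3, 3, 4, 3, 4, 4, 4, 5, 6, 6]
4>3: swap(3,4), hi=3 ⇒ [3, 3, 3, 3, 4, 4, 4, 4, 5, 6, 6]
3=3: mid=4
done. lo=0 hi=3; A=[3, 3, 3, 3, 4, 4, 4, 4, 5, 6, 6]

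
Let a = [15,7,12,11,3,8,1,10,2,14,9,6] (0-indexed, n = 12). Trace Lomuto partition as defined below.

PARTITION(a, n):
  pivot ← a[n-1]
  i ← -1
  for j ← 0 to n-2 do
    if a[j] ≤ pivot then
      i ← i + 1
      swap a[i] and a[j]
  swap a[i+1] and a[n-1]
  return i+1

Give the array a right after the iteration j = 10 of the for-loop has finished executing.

pivot = a[11] = 6; i = -1
j=0: a[0]=15 > 6 → no swap
j=1: a[1]=7 > 6 → no swap
j=2: a[2]=12 > 6 → no swap
j=3: a[3]=11 > 6 → no swap
j=4: a[4]=3 ≤ 6 → i=0, swap a[0],a[4] → [3,7,12,11,15,8,1,10,2,14,9,6]
j=5: a[5]=8 > 6 → no swap
j=6: a[6]=1 ≤ 6 → i=1, swap a[1],a[6] → [3,1,12,11,15,8,7,10,2,14,9,6]
j=7: a[7]=10 > 6 → no swap
j=8: a[8]=2 ≤ 6 → i=2, swap a[2],a[8] → [3,1,2,11,15,8,7,10,12,14,9,6]
j=9: a[9]=14 > 6 → no swap
j=10: a[10]=9 > 6 → no swap
(after j=10) a = [3,1,2,11,15,8,7,10,12,14,9,6]

[3,1,2,11,15,8,7,10,12,14,9,6]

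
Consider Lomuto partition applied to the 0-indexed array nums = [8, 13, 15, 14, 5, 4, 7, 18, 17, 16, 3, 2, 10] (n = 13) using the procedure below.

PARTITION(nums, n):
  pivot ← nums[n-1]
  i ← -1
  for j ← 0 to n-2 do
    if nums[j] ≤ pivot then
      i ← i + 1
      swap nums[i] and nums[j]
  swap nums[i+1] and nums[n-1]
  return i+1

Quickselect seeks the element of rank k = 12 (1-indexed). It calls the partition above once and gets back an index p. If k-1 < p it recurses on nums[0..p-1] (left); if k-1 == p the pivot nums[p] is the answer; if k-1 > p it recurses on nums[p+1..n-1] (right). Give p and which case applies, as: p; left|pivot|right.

pivot = nums[12] = 10; i = -1
j=0: nums[0]=8 ≤ 10 → i=0, swap nums[0],nums[0] (no change) → [8, 13, 15, 14, 5, 4, 7, 18, 17, 16, 3, 2, 10]
j=1: nums[1]=13 > 10 → no swap
j=2: nums[2]=15 > 10 → no swap
j=3: nums[3]=14 > 10 → no swap
j=4: nums[4]=5 ≤ 10 → i=1, swap nums[1],nums[4] → [8, 5, 15, 14, 13, 4, 7, 18, 17, 16, 3, 2, 10]
j=5: nums[5]=4 ≤ 10 → i=2, swap nums[2],nums[5] → [8, 5, 4, 14, 13, 15, 7, 18, 17, 16, 3, 2, 10]
j=6: nums[6]=7 ≤ 10 → i=3, swap nums[3],nums[6] → [8, 5, 4, 7, 13, 15, 14, 18, 17, 16, 3, 2, 10]
j=7: nums[7]=18 > 10 → no swap
j=8: nums[8]=17 > 10 → no swap
j=9: nums[9]=16 > 10 → no swap
j=10: nums[10]=3 ≤ 10 → i=4, swap nums[4],nums[10] → [8, 5, 4, 7, 3, 15, 14, 18, 17, 16, 13, 2, 10]
j=11: nums[11]=2 ≤ 10 → i=5, swap nums[5],nums[11] → [8, 5, 4, 7, 3, 2, 14, 18, 17, 16, 13, 15, 10]
final swap nums[6],nums[12] → [8, 5, 4, 7, 3, 2, 10, 18, 17, 16, 13, 15, 14]; return 6
p = 6; k-1 = 11 > 6 ⇒ right

6; right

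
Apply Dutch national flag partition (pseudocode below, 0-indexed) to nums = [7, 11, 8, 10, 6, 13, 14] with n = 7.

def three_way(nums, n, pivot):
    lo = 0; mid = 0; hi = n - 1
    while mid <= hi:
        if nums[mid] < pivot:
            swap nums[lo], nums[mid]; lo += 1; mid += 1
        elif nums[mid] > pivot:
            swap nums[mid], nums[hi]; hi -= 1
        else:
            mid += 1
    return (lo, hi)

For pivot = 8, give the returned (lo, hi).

(2, 2)

pivot = 8; lo=0, mid=0, hi=6
nums[mid]=7<8: swap nums[0],nums[0]; lo=1,mid=1 → [7, 11, 8, 10, 6, 13, 14]
nums[mid]=11>8: swap nums[1],nums[6]; hi=5 → [7, 14, 8, 10, 6, 13, 11]
nums[mid]=14>8: swap nums[1],nums[5]; hi=4 → [7, 13, 8, 10, 6, 14, 11]
nums[mid]=13>8: swap nums[1],nums[4]; hi=3 → [7, 6, 8, 10, 13, 14, 11]
nums[mid]=6<8: swap nums[1],nums[1]; lo=2,mid=2 → [7, 6, 8, 10, 13, 14, 11]
nums[mid]=8=8: mid=3
nums[mid]=10>8: swap nums[3],nums[3]; hi=2 → [7, 6, 8, 10, 13, 14, 11]
end: lo=2, hi=2; nums = [7, 6, 8, 10, 13, 14, 11]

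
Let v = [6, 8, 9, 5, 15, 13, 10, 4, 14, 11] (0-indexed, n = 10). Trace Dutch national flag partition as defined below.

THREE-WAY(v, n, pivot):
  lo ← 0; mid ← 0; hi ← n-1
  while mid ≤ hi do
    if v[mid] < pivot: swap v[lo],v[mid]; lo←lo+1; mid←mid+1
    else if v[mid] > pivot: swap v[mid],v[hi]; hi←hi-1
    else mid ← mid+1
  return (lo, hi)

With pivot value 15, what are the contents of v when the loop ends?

lo=0 mid=0 hi=9
6<15: swap(0,0), lo=1 mid=1 ⇒ [6, 8, 9, 5, 15, 13, 10, 4, 14, 11]
8<15: swap(1,1), lo=2 mid=2 ⇒ [6, 8, 9, 5, 15, 13, 10, 4, 14, 11]
9<15: swap(2,2), lo=3 mid=3 ⇒ [6, 8, 9, 5, 15, 13, 10, 4, 14, 11]
5<15: swap(3,3), lo=4 mid=4 ⇒ [6, 8, 9, 5, 15, 13, 10, 4, 14, 11]
15=15: mid=5
13<15: swap(4,5), lo=5 mid=6 ⇒ [6, 8, 9, 5, 13, 15, 10, 4, 14, 11]
10<15: swap(5,6), lo=6 mid=7 ⇒ [6, 8, 9, 5, 13, 10, 15, 4, 14, 11]
4<15: swap(6,7), lo=7 mid=8 ⇒ [6, 8, 9, 5, 13, 10, 4, 15, 14, 11]
14<15: swap(7,8), lo=8 mid=9 ⇒ [6, 8, 9, 5, 13, 10, 4, 14, 15, 11]
11<15: swap(8,9), lo=9 mid=10 ⇒ [6, 8, 9, 5, 13, 10, 4, 14, 11, 15]
done. lo=9 hi=9; v=[6, 8, 9, 5, 13, 10, 4, 14, 11, 15]

[6, 8, 9, 5, 13, 10, 4, 14, 11, 15]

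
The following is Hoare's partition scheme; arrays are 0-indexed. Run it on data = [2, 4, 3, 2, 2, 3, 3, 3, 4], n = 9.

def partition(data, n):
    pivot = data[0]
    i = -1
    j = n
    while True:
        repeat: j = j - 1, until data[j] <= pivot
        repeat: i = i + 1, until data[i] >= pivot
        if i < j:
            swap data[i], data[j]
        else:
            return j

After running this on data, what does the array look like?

pivot=2
j stops at 4 (2), i stops at 0 (2); swap ⇒ [2, 4, 3, 2, 2, 3, 3, 3, 4]
j stops at 3 (2), i stops at 1 (4); swap ⇒ [2, 2, 3, 4, 2, 3, 3, 3, 4]
j stops at 1, i stops at 2; i≥j ⇒ return 1. data=[2, 2, 3, 4, 2, 3, 3, 3, 4]

[2, 2, 3, 4, 2, 3, 3, 3, 4]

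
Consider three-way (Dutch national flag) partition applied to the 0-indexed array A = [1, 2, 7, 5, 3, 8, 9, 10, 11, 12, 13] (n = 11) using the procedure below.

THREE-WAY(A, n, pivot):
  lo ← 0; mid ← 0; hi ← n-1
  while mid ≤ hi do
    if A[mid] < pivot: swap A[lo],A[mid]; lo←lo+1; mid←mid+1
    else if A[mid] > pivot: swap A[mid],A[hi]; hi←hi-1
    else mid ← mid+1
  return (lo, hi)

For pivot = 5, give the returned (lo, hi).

pivot = 5; lo=0, mid=0, hi=10
A[mid]=1<5: swap A[0],A[0]; lo=1,mid=1 → [1, 2, 7, 5, 3, 8, 9, 10, 11, 12, 13]
A[mid]=2<5: swap A[1],A[1]; lo=2,mid=2 → [1, 2, 7, 5, 3, 8, 9, 10, 11, 12, 13]
A[mid]=7>5: swap A[2],A[10]; hi=9 → [1, 2, 13, 5, 3, 8, 9, 10, 11, 12, 7]
A[mid]=13>5: swap A[2],A[9]; hi=8 → [1, 2, 12, 5, 3, 8, 9, 10, 11, 13, 7]
A[mid]=12>5: swap A[2],A[8]; hi=7 → [1, 2, 11, 5, 3, 8, 9, 10, 12, 13, 7]
A[mid]=11>5: swap A[2],A[7]; hi=6 → [1, 2, 10, 5, 3, 8, 9, 11, 12, 13, 7]
A[mid]=10>5: swap A[2],A[6]; hi=5 → [1, 2, 9, 5, 3, 8, 10, 11, 12, 13, 7]
A[mid]=9>5: swap A[2],A[5]; hi=4 → [1, 2, 8, 5, 3, 9, 10, 11, 12, 13, 7]
A[mid]=8>5: swap A[2],A[4]; hi=3 → [1, 2, 3, 5, 8, 9, 10, 11, 12, 13, 7]
A[mid]=3<5: swap A[2],A[2]; lo=3,mid=3 → [1, 2, 3, 5, 8, 9, 10, 11, 12, 13, 7]
A[mid]=5=5: mid=4
end: lo=3, hi=3; A = [1, 2, 3, 5, 8, 9, 10, 11, 12, 13, 7]

(3, 3)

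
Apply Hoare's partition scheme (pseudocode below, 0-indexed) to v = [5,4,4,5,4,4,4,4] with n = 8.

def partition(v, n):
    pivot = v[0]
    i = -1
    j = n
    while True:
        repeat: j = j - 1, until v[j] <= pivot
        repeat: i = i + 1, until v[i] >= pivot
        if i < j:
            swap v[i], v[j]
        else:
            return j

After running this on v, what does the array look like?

pivot = v[0] = 5; i = -1, j = 8
j→7 (v[7]=4≤5), i→0 (v[0]=5≥5); i<j, swap → [4,4,4,5,4,4,4,5]
j→6 (v[6]=4≤5), i→3 (v[3]=5≥5); i<j, swap → [4,4,4,4,4,4,5,5]
j→5, i→6; i≥j, return j=5. v = [4,4,4,4,4,4,5,5]

[4,4,4,4,4,4,5,5]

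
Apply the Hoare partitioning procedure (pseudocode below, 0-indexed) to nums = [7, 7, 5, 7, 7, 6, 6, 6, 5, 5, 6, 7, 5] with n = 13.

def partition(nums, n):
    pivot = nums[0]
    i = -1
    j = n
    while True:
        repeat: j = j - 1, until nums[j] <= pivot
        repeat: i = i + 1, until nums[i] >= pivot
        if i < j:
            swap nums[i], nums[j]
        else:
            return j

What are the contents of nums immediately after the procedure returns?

[5, 7, 5, 6, 5, 6, 6, 6, 5, 7, 7, 7, 7]

pivot=7
j stops at 12 (5), i stops at 0 (7); swap ⇒ [5, 7, 5, 7, 7, 6, 6, 6, 5, 5, 6, 7, 7]
j stops at 11 (7), i stops at 1 (7); swap ⇒ [5, 7, 5, 7, 7, 6, 6, 6, 5, 5, 6, 7, 7]
j stops at 10 (6), i stops at 3 (7); swap ⇒ [5, 7, 5, 6, 7, 6, 6, 6, 5, 5, 7, 7, 7]
j stops at 9 (5), i stops at 4 (7); swap ⇒ [5, 7, 5, 6, 5, 6, 6, 6, 5, 7, 7, 7, 7]
j stops at 8, i stops at 9; i≥j ⇒ return 8. nums=[5, 7, 5, 6, 5, 6, 6, 6, 5, 7, 7, 7, 7]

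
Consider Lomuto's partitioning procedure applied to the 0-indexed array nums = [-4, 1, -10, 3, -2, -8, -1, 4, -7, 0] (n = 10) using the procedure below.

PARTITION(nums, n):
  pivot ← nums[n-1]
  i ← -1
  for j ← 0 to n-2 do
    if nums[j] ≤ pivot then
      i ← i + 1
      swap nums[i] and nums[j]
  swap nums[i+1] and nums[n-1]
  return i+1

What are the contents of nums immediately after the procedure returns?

[-4, -10, -2, -8, -1, -7, 0, 4, 3, 1]

pivot = nums[9] = 0; i = -1
j=0: nums[0]=-4 ≤ 0 → i=0, swap nums[0],nums[0] (no change) → [-4, 1, -10, 3, -2, -8, -1, 4, -7, 0]
j=1: nums[1]=1 > 0 → no swap
j=2: nums[2]=-10 ≤ 0 → i=1, swap nums[1],nums[2] → [-4, -10, 1, 3, -2, -8, -1, 4, -7, 0]
j=3: nums[3]=3 > 0 → no swap
j=4: nums[4]=-2 ≤ 0 → i=2, swap nums[2],nums[4] → [-4, -10, -2, 3, 1, -8, -1, 4, -7, 0]
j=5: nums[5]=-8 ≤ 0 → i=3, swap nums[3],nums[5] → [-4, -10, -2, -8, 1, 3, -1, 4, -7, 0]
j=6: nums[6]=-1 ≤ 0 → i=4, swap nums[4],nums[6] → [-4, -10, -2, -8, -1, 3, 1, 4, -7, 0]
j=7: nums[7]=4 > 0 → no swap
j=8: nums[8]=-7 ≤ 0 → i=5, swap nums[5],nums[8] → [-4, -10, -2, -8, -1, -7, 1, 4, 3, 0]
final swap nums[6],nums[9] → [-4, -10, -2, -8, -1, -7, 0, 4, 3, 1]; return 6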